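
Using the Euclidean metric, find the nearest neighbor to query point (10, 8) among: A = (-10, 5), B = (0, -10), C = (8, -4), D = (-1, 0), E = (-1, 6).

Distances: d(A) ≈ 20.2237, d(B) ≈ 20.5913, d(C) ≈ 12.1655, d(D) ≈ 13.6015, d(E) ≈ 11.1803. Nearest: E = (-1, 6) with distance 11.1803.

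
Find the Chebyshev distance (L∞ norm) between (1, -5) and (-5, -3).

max(|x_i - y_i|) = max(|1 - (-5)|, |-5 - (-3)|) = max(6, 2) = 6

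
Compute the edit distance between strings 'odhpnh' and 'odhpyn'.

Let D[i][j] be the edit distance between the first i characters of 'odhpnh' and the first j characters of 'odhpyn', with D[i][0] = i, D[0][j] = j, and D[i][j] = D[i-1][j-1] if the characters match, else 1 + min(D[i-1][j], D[i][j-1], D[i-1][j-1]). Filling the table (rows: prefixes of 'odhpnh', columns: prefixes of 'odhpyn'):
     ε  o  d  h  p  y  n
  ε  0  1  2  3  4  5  6
  o  1  0  1  2  3  4  5
  d  2  1  0  1  2  3  4
  h  3  2  1  0  1  2  3
  p  4  3  2  1  0  1  2
  n  5  4  3  2  1  1  1
  h  6  5  4  3  2  2  2
The bottom-right entry gives D[6][6] = 2, so no sequence of fewer than 2 edits works. Backtracking through the table gives one optimal edit sequence (2 edits):
  odhpnh → odhpyh (sub n→y @5)
  odhpyh → odhpyn (sub h→n @6)
Edit distance = 2.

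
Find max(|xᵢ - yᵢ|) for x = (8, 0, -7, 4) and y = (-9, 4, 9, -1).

max(|x_i - y_i|) = max(|8 - (-9)|, |0 - 4|, |-7 - 9|, |4 - (-1)|) = max(17, 4, 16, 5) = 17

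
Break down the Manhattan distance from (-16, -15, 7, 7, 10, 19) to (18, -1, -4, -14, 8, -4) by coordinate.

Σ|x_i - y_i| = |-16 - 18| + |-15 - (-1)| + |7 - (-4)| + |7 - (-14)| + |10 - 8| + |19 - (-4)| = 34 + 14 + 11 + 21 + 2 + 23 = 105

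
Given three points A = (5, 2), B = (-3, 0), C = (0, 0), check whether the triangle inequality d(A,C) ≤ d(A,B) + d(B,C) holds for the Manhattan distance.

d(A,B) = 8 + 2 = 10, d(B,C) = 3 + 0 = 3, d(A,C) = 5 + 2 = 7.
d(A,C) = 7 ≤ 10 + 3 = 13. Triangle inequality is satisfied.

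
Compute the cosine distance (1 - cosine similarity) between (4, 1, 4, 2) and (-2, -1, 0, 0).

With u = (4, 1, 4, 2), v = (-2, -1, 0, 0):
u·v = 4·(-2) + 1·(-1) + 4·0 + 2·0 = (-8) + (-1) + 0 + 0 = -9.
|u| = √(4² + 1² + 4² + 2²) = √37, |v| = √((-2)² + (-1)² + 0² + 0²) = √5, so |u||v| = √(37·5) = √185.
cos θ = (u·v)/(|u||v|) = -9/√185 ≈ -0.6617
Cosine distance = 1 - cos θ ≈ 1 - (-0.6617) = 1.6617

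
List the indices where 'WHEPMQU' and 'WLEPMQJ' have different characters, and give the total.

Differing positions: 2, 7. Hamming distance = 2.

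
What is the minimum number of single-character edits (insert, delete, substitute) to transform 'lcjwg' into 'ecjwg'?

Let D[i][j] be the edit distance between the first i characters of 'lcjwg' and the first j characters of 'ecjwg', with D[i][0] = i, D[0][j] = j, and D[i][j] = D[i-1][j-1] if the characters match, else 1 + min(D[i-1][j], D[i][j-1], D[i-1][j-1]). Filling the table (rows: prefixes of 'lcjwg', columns: prefixes of 'ecjwg'):
     ε  e  c  j  w  g
  ε  0  1  2  3  4  5
  l  1  1  2  3  4  5
  c  2  2  1  2  3  4
  j  3  3  2  1  2  3
  w  4  4  3  2  1  2
  g  5  5  4  3  2  1
The bottom-right entry gives D[5][5] = 1, so no sequence of fewer than 1 edit works. Backtracking through the table gives one optimal edit sequence (1 edit):
  lcjwg → ecjwg (sub l→e @1)
Edit distance = 1.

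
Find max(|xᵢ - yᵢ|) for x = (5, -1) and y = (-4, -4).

max(|x_i - y_i|) = max(|5 - (-4)|, |-1 - (-4)|) = max(9, 3) = 9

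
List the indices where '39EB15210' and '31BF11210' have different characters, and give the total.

Differing positions: 2, 3, 4, 6. Hamming distance = 4.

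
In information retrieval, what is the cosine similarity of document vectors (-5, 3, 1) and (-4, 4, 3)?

With u = (-5, 3, 1), v = (-4, 4, 3):
u·v = (-5)·(-4) + 3·4 + 1·3 = 20 + 12 + 3 = 35.
|u| = √((-5)² + 3² + 1²) = √35, |v| = √((-4)² + 4² + 3²) = √41, so |u||v| = √(35·41) = √1435.
cos θ = (u·v)/(|u||v|) = 35/√1435 ≈ 0.9239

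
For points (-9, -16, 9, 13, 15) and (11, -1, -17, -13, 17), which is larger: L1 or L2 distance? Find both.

L1 = |-9 - 11| + |-16 - (-1)| + |9 - (-17)| + |13 - (-13)| + |15 - 17| = 20 + 15 + 26 + 26 + 2 = 89
L2 = √(20² + 15² + 26² + 26² + 2²) = √1981 ≈ 44.5084
L1 ≥ L2 always (equality iff movement is along one axis); L1 > L2 here.
Ratio L1/L2 = 89/√1981 ≈ 1.9996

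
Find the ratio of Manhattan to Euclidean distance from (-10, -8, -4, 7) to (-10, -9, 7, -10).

L1 = |-10 - (-10)| + |-8 - (-9)| + |-4 - 7| + |7 - (-10)| = 0 + 1 + 11 + 17 = 29
L2 = √(0² + 1² + 11² + 17²) = √411 ≈ 20.2731
L1 ≥ L2 always (equality iff movement is along one axis); L1 > L2 here.
Ratio L1/L2 = 29/√411 ≈ 1.4305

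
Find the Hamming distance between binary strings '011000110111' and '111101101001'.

Differing positions: 1, 4, 6, 8, 9, 10, 11. Hamming distance = 7.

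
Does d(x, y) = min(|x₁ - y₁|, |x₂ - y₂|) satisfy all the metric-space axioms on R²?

No. d fails identity of indiscernibles: take x = (-1, 0) and y = (-1, 4). Then d(x,y) = min(|-1 - (-1)|, |0 - 4|) = min(0, 4) = 0, yet x ≠ y.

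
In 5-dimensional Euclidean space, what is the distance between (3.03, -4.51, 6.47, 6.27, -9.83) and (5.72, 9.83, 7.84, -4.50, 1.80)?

√(Σ(x_i - y_i)²) = √((3.03 - 5.72)² + (-4.51 - 9.83)² + (6.47 - 7.84)² + (6.27 - (-4.5))² + (-9.83 - 1.8)²)
= √((-2.69)² + (-14.34)² + (-1.37)² + 10.77² + (-11.63)²) = √(7.2361 + 205.6356 + 1.8769 + 115.9929 + 135.2569) = √465.9984 ≈ 21.587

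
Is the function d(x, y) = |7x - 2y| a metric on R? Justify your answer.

No. d fails symmetry: d(6, 5) = |7·6 - 2·5| = |32| = 32, but d(5, 6) = |7·5 - 2·6| = |23| = 23. Since 32 ≠ 23, d(x,y) ≠ d(y,x) in general.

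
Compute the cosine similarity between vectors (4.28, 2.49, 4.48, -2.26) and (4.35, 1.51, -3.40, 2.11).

With u = (4.28, 2.49, 4.48, -2.26), v = (4.35, 1.51, -3.40, 2.11):
u·v = 4.28·4.35 + 2.49·1.51 + 4.48·(-3.4) + (-2.26)·2.11 = 18.618 + 3.7599 + (-15.232) + (-4.7686) = 2.3773.
|u| = √(4.28² + 2.49² + 4.48² + (-2.26)²) = √(18.3184 + 6.2001 + 20.0704 + 5.1076) = √49.6965, |v| = √(4.35² + 1.51² + (-3.4)² + 2.11²) = √(18.9225 + 2.2801 + 11.56 + 4.4521) = √37.2147.
cos θ = (u·v)/(|u||v|) = 2.3773/(√49.6965·√37.2147) ≈ 0.0553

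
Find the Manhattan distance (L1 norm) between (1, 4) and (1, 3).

Σ|x_i - y_i| = |1 - 1| + |4 - 3| = 0 + 1 = 1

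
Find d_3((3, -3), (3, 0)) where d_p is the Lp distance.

(Σ|x_i - y_i|^3)^(1/3) = (|3 - 3|^3 + |-3 - 0|^3)^(1/3)
= (0^3 + 3^3)^(1/3) = (0 + 27)^(1/3) = (27)^(1/3) = 3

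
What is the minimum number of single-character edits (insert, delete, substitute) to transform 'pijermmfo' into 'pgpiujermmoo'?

Let D[i][j] be the edit distance between the first i characters of 'pijermmfo' and the first j characters of 'pgpiujermmoo', with D[i][0] = i, D[0][j] = j, and D[i][j] = D[i-1][j-1] if the characters match, else 1 + min(D[i-1][j], D[i][j-1], D[i-1][j-1]). Filling the table (rows: prefixes of 'pijermmfo', columns: prefixes of 'pgpiujermmoo'):
     ε  p  g  p  i  u  j  e  r  m  m  o  o
  ε  0  1  2  3  4  5  6  7  8  9 10 11 12
  p  1  0  1  2  3  4  5  6  7  8  9 10 11
  i  2  1  1  2  2  3  4  5  6  7  8  9 10
  j  3  2  2  2  3  3  3  4  5  6  7  8  9
  e  4  3  3  3  3  4  4  3  4  5  6  7  8
  r  5  4  4  4  4  4  5  4  3  4  5  6  7
  m  6  5  5  5  5  5  5  5  4  3  4  5  6
  m  7  6  6  6  6  6  6  6  5  4  3  4  5
  f  8  7  7  7  7  7  7  7  6  5  4  4  5
  o  9  8  8  8  8  8  8  8  7  6  5  4  4
The bottom-right entry gives D[9][12] = 4, so no sequence of fewer than 4 edits works. Backtracking through the table gives one optimal edit sequence (4 edits):
  pijermmfo → ppijermmfo (ins p @1)
  ppijermmfo → pgpijermmfo (ins g @2)
  pgpijermmfo → pgpiujermmfo (ins u @5)
  pgpiujermmfo → pgpiujermmoo (sub f→o @11)
Edit distance = 4.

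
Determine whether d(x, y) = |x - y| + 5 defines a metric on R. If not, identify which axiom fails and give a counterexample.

No. d fails identity of indiscernibles (specifically d(x,x) = 0): d(6, 6) = |6 - 6| + 5 = 0 + 5 = 5 ≠ 0.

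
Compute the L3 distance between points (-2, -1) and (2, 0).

(Σ|x_i - y_i|^3)^(1/3) = (|-2 - 2|^3 + |-1 - 0|^3)^(1/3)
= (4^3 + 1^3)^(1/3) = (64 + 1)^(1/3) = (65)^(1/3) ≈ 4.0207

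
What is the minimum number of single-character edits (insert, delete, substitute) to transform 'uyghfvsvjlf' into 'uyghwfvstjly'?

Let D[i][j] be the edit distance between the first i characters of 'uyghfvsvjlf' and the first j characters of 'uyghwfvstjly', with D[i][0] = i, D[0][j] = j, and D[i][j] = D[i-1][j-1] if the characters match, else 1 + min(D[i-1][j], D[i][j-1], D[i-1][j-1]). Filling the table (rows: prefixes of 'uyghfvsvjlf', columns: prefixes of 'uyghwfvstjly'):
     ε  u  y  g  h  w  f  v  s  t  j  l  y
  ε  0  1  2  3  4  5  6  7  8  9 10 11 12
  u  1  0  1  2  3  4  5  6  7  8  9 10 11
  y  2  1  0  1  2  3  4  5  6  7  8  9 10
  g  3  2  1  0  1  2  3  4  5  6  7  8  9
  h  4  3  2  1  0  1  2  3  4  5  6  7  8
  f  5  4  3  2  1  1  1  2  3  4  5  6  7
  v  6  5  4  3  2  2  2  1  2  3  4  5  6
  s  7  6  5  4  3  3  3  2  1  2  3  4  5
  v  8  7  6  5  4  4  4  3  2  2  3  4  5
  j  9  8  7  6  5  5  5  4  3  3  2  3  4
  l 10  9  8  7  6  6  6  5  4  4  3  2  3
  f 11 10  9  8  7  7  6  6  5  5  4  3  3
The bottom-right entry gives D[11][12] = 3, so no sequence of fewer than 3 edits works. Backtracking through the table gives one optimal edit sequence (3 edits):
  uyghfvsvjlf → uyghwfvsvjlf (ins w @5)
  uyghwfvsvjlf → uyghwfvstjlf (sub v→t @9)
  uyghwfvstjlf → uyghwfvstjly (sub f→y @12)
Edit distance = 3.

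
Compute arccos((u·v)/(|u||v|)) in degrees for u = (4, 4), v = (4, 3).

With u = (4, 4), v = (4, 3):
u·v = 4·4 + 4·3 = 16 + 12 = 28.
|u| = √(4² + 4²) = √32, |v| = √(4² + 3²) = √25, so |u||v| = √(32·25) = √800.
cos θ = (u·v)/(|u||v|) = 28/√800 ≈ 0.989949
θ = arccos(0.989949) ≈ 8.13°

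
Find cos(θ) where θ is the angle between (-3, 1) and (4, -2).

With u = (-3, 1), v = (4, -2):
u·v = (-3)·4 + 1·(-2) = (-12) + (-2) = -14.
|u| = √((-3)² + 1²) = √10, |v| = √(4² + (-2)²) = √20, so |u||v| = √(10·20) = √200.
cos θ = (u·v)/(|u||v|) = -14/√200 ≈ -0.9899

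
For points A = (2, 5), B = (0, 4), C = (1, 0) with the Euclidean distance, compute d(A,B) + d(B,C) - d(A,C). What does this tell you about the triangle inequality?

d(A,B) = √(2² + 1²) = √5 ≈ 2.2361, d(B,C) = √(1² + 4²) = √17 ≈ 4.1231, d(A,C) = √(1² + 5²) = √26 ≈ 5.099.
d(A,B) + d(B,C) - d(A,C) = 2.2361 + 4.1231 - 5.099 = 6.3592 - 5.099 = 1.2602 (to 4 decimal places). This is ≥ 0, so the triangle inequality holds for these points.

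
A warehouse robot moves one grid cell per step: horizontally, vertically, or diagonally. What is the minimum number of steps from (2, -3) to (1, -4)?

max(|x_i - y_i|) = max(|2 - 1|, |-3 - (-4)|) = max(1, 1) = 1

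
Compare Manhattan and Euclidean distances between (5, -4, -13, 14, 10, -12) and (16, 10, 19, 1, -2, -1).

L1 = |5 - 16| + |-4 - 10| + |-13 - 19| + |14 - 1| + |10 - (-2)| + |-12 - (-1)| = 11 + 14 + 32 + 13 + 12 + 11 = 93
L2 = √(11² + 14² + 32² + 13² + 12² + 11²) = √1775 ≈ 42.1307
L1 ≥ L2 always (equality iff movement is along one axis); L1 > L2 here.
Ratio L1/L2 = 93/√1775 ≈ 2.2074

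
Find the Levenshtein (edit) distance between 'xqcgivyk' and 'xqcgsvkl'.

Let D[i][j] be the edit distance between the first i characters of 'xqcgivyk' and the first j characters of 'xqcgsvkl', with D[i][0] = i, D[0][j] = j, and D[i][j] = D[i-1][j-1] if the characters match, else 1 + min(D[i-1][j], D[i][j-1], D[i-1][j-1]). Filling the table (rows: prefixes of 'xqcgivyk', columns: prefixes of 'xqcgsvkl'):
     ε  x  q  c  g  s  v  k  l
  ε  0  1  2  3  4  5  6  7  8
  x  1  0  1  2  3  4  5  6  7
  q  2  1  0  1  2  3  4  5  6
  c  3  2  1  0  1  2  3  4  5
  g  4  3  2  1  0  1  2  3  4
  i  5  4  3  2  1  1  2  3  4
  v  6  5  4  3  2  2  1  2  3
  y  7  6  5  4  3  3  2  2  3
  k  8  7  6  5  4  4  3  2  3
The bottom-right entry gives D[8][8] = 3, so no sequence of fewer than 3 edits works. Backtracking through the table gives one optimal edit sequence (3 edits):
  xqcgivyk → xqcgsvyk (sub i→s @5)
  xqcgsvyk → xqcgsvkk (sub y→k @7)
  xqcgsvkk → xqcgsvkl (sub k→l @8)
Edit distance = 3.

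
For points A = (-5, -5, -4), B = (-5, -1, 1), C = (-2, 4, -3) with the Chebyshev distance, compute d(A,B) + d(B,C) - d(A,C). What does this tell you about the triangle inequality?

d(A,B) = max(0, 4, 5) = 5, d(B,C) = max(3, 5, 4) = 5, d(A,C) = max(3, 9, 1) = 9.
d(A,B) + d(B,C) - d(A,C) = 5 + 5 - 9 = 10 - 9 = 1. This is ≥ 0, so the triangle inequality holds for these points.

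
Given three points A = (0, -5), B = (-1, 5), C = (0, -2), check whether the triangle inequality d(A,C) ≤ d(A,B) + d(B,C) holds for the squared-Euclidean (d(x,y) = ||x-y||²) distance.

d(A,B) = 1² + 10² = 101, d(B,C) = 1² + 7² = 50, d(A,C) = 0² + 3² = 9.
d(A,C) = 9 ≤ 101 + 50 = 151. Triangle inequality is satisfied.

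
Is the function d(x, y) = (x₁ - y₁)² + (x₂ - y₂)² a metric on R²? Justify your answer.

No. The squared Euclidean distance fails the triangle inequality. Counterexample: x = (0, 0), y = (4, 1), z = (8, 2). d(x,z) = 8² + 2² = 68, but d(x,y) + d(y,z) = (4² + 1²) + (4² + 1²) = 17 + 17 = 34. Since 68 > 34, the triangle inequality is violated. (Note: √d, the ordinary Euclidean distance, IS a metric.)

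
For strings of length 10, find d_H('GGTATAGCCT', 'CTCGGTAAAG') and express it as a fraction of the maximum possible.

Differing positions: 1, 2, 3, 4, 5, 6, 7, 8, 9, 10. Hamming distance = 10. The maximum possible Hamming distance for length-10 strings is 10, so d_H/10 = 10/10 = 1.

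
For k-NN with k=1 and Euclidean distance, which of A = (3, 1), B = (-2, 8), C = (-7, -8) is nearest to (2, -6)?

Distances: d(A) ≈ 7.0711, d(B) ≈ 14.5602, d(C) ≈ 9.2195. Nearest: A = (3, 1) with distance 7.0711.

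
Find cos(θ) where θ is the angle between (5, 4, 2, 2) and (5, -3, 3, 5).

With u = (5, 4, 2, 2), v = (5, -3, 3, 5):
u·v = 5·5 + 4·(-3) + 2·3 + 2·5 = 25 + (-12) + 6 + 10 = 29.
|u| = √(5² + 4² + 2² + 2²) = √49, |v| = √(5² + (-3)² + 3² + 5²) = √68, so |u||v| = √(49·68) = √3332.
cos θ = (u·v)/(|u||v|) = 29/√3332 ≈ 0.5024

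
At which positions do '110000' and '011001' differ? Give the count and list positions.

Differing positions: 1, 3, 6. Hamming distance = 3.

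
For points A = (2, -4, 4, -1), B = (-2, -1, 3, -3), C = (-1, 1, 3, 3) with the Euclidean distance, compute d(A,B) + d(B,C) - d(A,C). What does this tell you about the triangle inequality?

d(A,B) = √(4² + 3² + 1² + 2²) = √30 ≈ 5.4772, d(B,C) = √(1² + 2² + 0² + 6²) = √41 ≈ 6.4031, d(A,C) = √(3² + 5² + 1² + 4²) = √51 ≈ 7.1414.
d(A,B) + d(B,C) - d(A,C) = 5.4772 + 6.4031 - 7.1414 = 11.8803 - 7.1414 = 4.7389 (to 4 decimal places). This is ≥ 0, so the triangle inequality holds for these points.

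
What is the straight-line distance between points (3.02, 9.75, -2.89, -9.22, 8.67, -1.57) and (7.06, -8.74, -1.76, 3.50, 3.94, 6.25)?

√(Σ(x_i - y_i)²) = √((3.02 - 7.06)² + (9.75 - (-8.74))² + (-2.89 - (-1.76))² + (-9.22 - 3.5)² + (8.67 - 3.94)² + (-1.57 - 6.25)²)
= √((-4.04)² + 18.49² + (-1.13)² + (-12.72)² + 4.73² + (-7.82)²) = √(16.3216 + 341.8801 + 1.2769 + 161.7984 + 22.3729 + 61.1524) = √604.8023 ≈ 24.5927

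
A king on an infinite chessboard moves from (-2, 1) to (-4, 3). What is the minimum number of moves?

max(|x_i - y_i|) = max(|-2 - (-4)|, |1 - 3|) = max(2, 2) = 2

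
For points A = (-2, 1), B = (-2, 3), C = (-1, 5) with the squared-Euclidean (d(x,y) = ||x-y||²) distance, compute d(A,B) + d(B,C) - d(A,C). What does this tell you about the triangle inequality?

d(A,B) = 0² + 2² = 4, d(B,C) = 1² + 2² = 5, d(A,C) = 1² + 4² = 17.
d(A,B) + d(B,C) - d(A,C) = 4 + 5 - 17 = 9 - 17 = -8. This is < 0, so the triangle inequality FAILS for these points (squared-Euclidean is not a metric).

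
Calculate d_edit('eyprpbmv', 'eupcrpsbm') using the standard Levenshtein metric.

Let D[i][j] be the edit distance between the first i characters of 'eyprpbmv' and the first j characters of 'eupcrpsbm', with D[i][0] = i, D[0][j] = j, and D[i][j] = D[i-1][j-1] if the characters match, else 1 + min(D[i-1][j], D[i][j-1], D[i-1][j-1]). Filling the table (rows: prefixes of 'eyprpbmv', columns: prefixes of 'eupcrpsbm'):
     ε  e  u  p  c  r  p  s  b  m
  ε  0  1  2  3  4  5  6  7  8  9
  e  1  0  1  2  3  4  5  6  7  8
  y  2  1  1  2  3  4  5  6  7  8
  p  3  2  2  1  2  3  4  5  6  7
  r  4  3  3  2  2  2  3  4  5  6
  p  5  4  4  3  3  3  2  3  4  5
  b  6  5  5  4  4  4  3  3  3  4
  m  7  6  6  5  5  5  4  4  4  3
  v  8  7  7  6  6  6  5  5  5  4
The bottom-right entry gives D[8][9] = 4, so no sequence of fewer than 4 edits works. Backtracking through the table gives one optimal edit sequence (4 edits):
  eyprpbmv → euprpbmv (sub y→u @2)
  euprpbmv → eupcrpbmv (ins c @4)
  eupcrpbmv → eupcrpsbmv (ins s @7)
  eupcrpsbmv → eupcrpsbm (del v @10)
Edit distance = 4.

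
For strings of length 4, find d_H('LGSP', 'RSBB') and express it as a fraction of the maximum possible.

Differing positions: 1, 2, 3, 4. Hamming distance = 4. The maximum possible Hamming distance for length-4 strings is 4, so d_H/4 = 4/4 = 1.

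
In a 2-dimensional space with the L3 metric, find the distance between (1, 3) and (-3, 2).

(Σ|x_i - y_i|^3)^(1/3) = (|1 - (-3)|^3 + |3 - 2|^3)^(1/3)
= (4^3 + 1^3)^(1/3) = (64 + 1)^(1/3) = (65)^(1/3) ≈ 4.0207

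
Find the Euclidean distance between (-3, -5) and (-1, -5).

√(Σ(x_i - y_i)²) = √((-3 - (-1))² + (-5 - (-5))²)
= √((-2)² + 0²) = √(4 + 0) = √4 = 2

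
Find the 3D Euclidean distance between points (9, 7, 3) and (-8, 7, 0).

√(Σ(x_i - y_i)²) = √((9 - (-8))² + (7 - 7)² + (3 - 0)²)
= √(17² + 0² + 3²) = √(289 + 0 + 9) = √298 ≈ 17.2627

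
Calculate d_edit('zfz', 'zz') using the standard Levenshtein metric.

Let D[i][j] be the edit distance between the first i characters of 'zfz' and the first j characters of 'zz', with D[i][0] = i, D[0][j] = j, and D[i][j] = D[i-1][j-1] if the characters match, else 1 + min(D[i-1][j], D[i][j-1], D[i-1][j-1]). Filling the table (rows: prefixes of 'zfz', columns: prefixes of 'zz'):
     ε  z  z
  ε  0  1  2
  z  1  0  1
  f  2  1  1
  z  3  2  1
The bottom-right entry gives D[3][2] = 1, so no sequence of fewer than 1 edit works. Backtracking through the table gives one optimal edit sequence (1 edit):
  zfz → zz (del f @2)
Edit distance = 1.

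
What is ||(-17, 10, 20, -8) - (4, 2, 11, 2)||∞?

max(|x_i - y_i|) = max(|-17 - 4|, |10 - 2|, |20 - 11|, |-8 - 2|) = max(21, 8, 9, 10) = 21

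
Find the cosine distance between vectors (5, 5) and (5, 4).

With u = (5, 5), v = (5, 4):
u·v = 5·5 + 5·4 = 25 + 20 = 45.
|u| = √(5² + 5²) = √50, |v| = √(5² + 4²) = √41, so |u||v| = √(50·41) = √2050.
cos θ = (u·v)/(|u||v|) = 45/√2050 ≈ 0.9939
Cosine distance = 1 - cos θ ≈ 1 - 0.9939 = 0.0061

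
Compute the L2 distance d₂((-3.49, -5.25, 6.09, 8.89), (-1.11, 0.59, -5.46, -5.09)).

√(Σ(x_i - y_i)²) = √((-3.49 - (-1.11))² + (-5.25 - 0.59)² + (6.09 - (-5.46))² + (8.89 - (-5.09))²)
= √((-2.38)² + (-5.84)² + 11.55² + 13.98²) = √(5.6644 + 34.1056 + 133.4025 + 195.4404) = √368.6129 ≈ 19.1993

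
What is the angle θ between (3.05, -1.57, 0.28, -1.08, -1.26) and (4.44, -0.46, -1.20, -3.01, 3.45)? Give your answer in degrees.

With u = (3.05, -1.57, 0.28, -1.08, -1.26), v = (4.44, -0.46, -1.20, -3.01, 3.45):
u·v = 3.05·4.44 + (-1.57)·(-0.46) + 0.28·(-1.2) + (-1.08)·(-3.01) + (-1.26)·3.45 = 13.542 + 0.7222 + (-0.336) + 3.2508 + (-4.347) = 12.832.
|u| = √(3.05² + (-1.57)² + 0.28² + (-1.08)² + (-1.26)²) = √(9.3025 + 2.4649 + 0.0784 + 1.1664 + 1.5876) = √14.5998, |v| = √(4.44² + (-0.46)² + (-1.2)² + (-3.01)² + 3.45²) = √(19.7136 + 0.2116 + 1.44 + 9.0601 + 11.9025) = √42.3278.
cos θ = (u·v)/(|u||v|) = 12.832/(√14.5998·√42.3278) ≈ 0.516188
θ = arccos(0.516188) ≈ 58.92°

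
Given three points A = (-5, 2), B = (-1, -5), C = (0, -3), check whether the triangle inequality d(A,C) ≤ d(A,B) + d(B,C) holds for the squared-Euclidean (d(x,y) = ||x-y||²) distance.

d(A,B) = 4² + 7² = 65, d(B,C) = 1² + 2² = 5, d(A,C) = 5² + 5² = 50.
d(A,C) = 50 ≤ 65 + 5 = 70. Triangle inequality is satisfied.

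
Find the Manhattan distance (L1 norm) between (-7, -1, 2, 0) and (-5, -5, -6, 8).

Σ|x_i - y_i| = |-7 - (-5)| + |-1 - (-5)| + |2 - (-6)| + |0 - 8| = 2 + 4 + 8 + 8 = 22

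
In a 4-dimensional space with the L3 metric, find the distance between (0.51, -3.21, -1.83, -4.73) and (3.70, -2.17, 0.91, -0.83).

(Σ|x_i - y_i|^3)^(1/3) = (|0.51 - 3.7|^3 + |-3.21 - (-2.17)|^3 + |-1.83 - 0.91|^3 + |-4.73 - (-0.83)|^3)^(1/3)
= (3.19^3 + 1.04^3 + 2.74^3 + 3.9^3)^(1/3) ≈ (32.4618 + 1.1249 + 20.5708 + 59.319)^(1/3) = (113.4765)^(1/3) ≈ 4.8414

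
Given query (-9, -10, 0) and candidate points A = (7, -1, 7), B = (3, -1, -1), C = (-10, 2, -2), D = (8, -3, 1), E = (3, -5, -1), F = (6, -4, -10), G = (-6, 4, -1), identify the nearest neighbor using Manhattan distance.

Distances: d(A) = 32, d(B) = 22, d(C) = 15, d(D) = 25, d(E) = 18, d(F) = 31, d(G) = 18. Nearest: C = (-10, 2, -2) with distance 15.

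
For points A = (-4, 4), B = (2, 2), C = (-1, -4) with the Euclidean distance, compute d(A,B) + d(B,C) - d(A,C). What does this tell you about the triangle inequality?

d(A,B) = √(6² + 2²) = √40 ≈ 6.3246, d(B,C) = √(3² + 6²) = √45 ≈ 6.7082, d(A,C) = √(3² + 8²) = √73 ≈ 8.544.
d(A,B) + d(B,C) - d(A,C) = 6.3246 + 6.7082 - 8.544 = 13.0328 - 8.544 = 4.4888 (to 4 decimal places). This is ≥ 0, so the triangle inequality holds for these points.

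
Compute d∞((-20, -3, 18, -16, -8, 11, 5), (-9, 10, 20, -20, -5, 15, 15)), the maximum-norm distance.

max(|x_i - y_i|) = max(|-20 - (-9)|, |-3 - 10|, |18 - 20|, |-16 - (-20)|, |-8 - (-5)|, |11 - 15|, |5 - 15|) = max(11, 13, 2, 4, 3, 4, 10) = 13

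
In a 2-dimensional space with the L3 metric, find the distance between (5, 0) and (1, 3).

(Σ|x_i - y_i|^3)^(1/3) = (|5 - 1|^3 + |0 - 3|^3)^(1/3)
= (4^3 + 3^3)^(1/3) = (64 + 27)^(1/3) = (91)^(1/3) ≈ 4.4979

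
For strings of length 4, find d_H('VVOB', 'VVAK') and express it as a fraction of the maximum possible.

Differing positions: 3, 4. Hamming distance = 2. The maximum possible Hamming distance for length-4 strings is 4, so d_H/4 = 2/4 = 0.5.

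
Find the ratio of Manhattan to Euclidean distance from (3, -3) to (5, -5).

L1 = |3 - 5| + |-3 - (-5)| = 2 + 2 = 4
L2 = √(2² + 2²) = √8 ≈ 2.8284
L1 ≥ L2 always (equality iff movement is along one axis); L1 > L2 here.
Ratio L1/L2 = 4/√8 ≈ 1.4142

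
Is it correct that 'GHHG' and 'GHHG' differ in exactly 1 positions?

Differing positions: none. Hamming distance = 0, so the claim that d_H = 1 is false.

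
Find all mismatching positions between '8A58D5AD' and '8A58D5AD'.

Differing positions: none. Hamming distance = 0.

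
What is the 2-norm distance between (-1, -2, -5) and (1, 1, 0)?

(Σ|x_i - y_i|^2)^(1/2) = (|-1 - 1|^2 + |-2 - 1|^2 + |-5 - 0|^2)^(1/2)
= (2^2 + 3^2 + 5^2)^(1/2) = (4 + 9 + 25)^(1/2) = (38)^(1/2) ≈ 6.1644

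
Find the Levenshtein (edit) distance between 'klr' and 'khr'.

Let D[i][j] be the edit distance between the first i characters of 'klr' and the first j characters of 'khr', with D[i][0] = i, D[0][j] = j, and D[i][j] = D[i-1][j-1] if the characters match, else 1 + min(D[i-1][j], D[i][j-1], D[i-1][j-1]). Filling the table (rows: prefixes of 'klr', columns: prefixes of 'khr'):
     ε  k  h  r
  ε  0  1  2  3
  k  1  0  1  2
  l  2  1  1  2
  r  3  2  2  1
The bottom-right entry gives D[3][3] = 1, so no sequence of fewer than 1 edit works. Backtracking through the table gives one optimal edit sequence (1 edit):
  klr → khr (sub l→h @2)
Edit distance = 1.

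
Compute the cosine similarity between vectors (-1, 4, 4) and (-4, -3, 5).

With u = (-1, 4, 4), v = (-4, -3, 5):
u·v = (-1)·(-4) + 4·(-3) + 4·5 = 4 + (-12) + 20 = 12.
|u| = √((-1)² + 4² + 4²) = √33, |v| = √((-4)² + (-3)² + 5²) = √50, so |u||v| = √(33·50) = √1650.
cos θ = (u·v)/(|u||v|) = 12/√1650 ≈ 0.2954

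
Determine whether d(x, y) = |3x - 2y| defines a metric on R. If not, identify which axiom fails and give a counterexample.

No. d fails symmetry: d(4, 2) = |3·4 - 2·2| = |8| = 8, but d(2, 4) = |3·2 - 2·4| = |-2| = 2. Since 8 ≠ 2, d(x,y) ≠ d(y,x) in general.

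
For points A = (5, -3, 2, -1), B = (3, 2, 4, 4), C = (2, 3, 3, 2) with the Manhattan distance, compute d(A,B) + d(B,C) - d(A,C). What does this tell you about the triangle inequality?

d(A,B) = 2 + 5 + 2 + 5 = 14, d(B,C) = 1 + 1 + 1 + 2 = 5, d(A,C) = 3 + 6 + 1 + 3 = 13.
d(A,B) + d(B,C) - d(A,C) = 14 + 5 - 13 = 19 - 13 = 6. This is ≥ 0, so the triangle inequality holds for these points.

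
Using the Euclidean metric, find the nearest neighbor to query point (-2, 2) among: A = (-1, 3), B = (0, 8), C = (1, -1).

Distances: d(A) ≈ 1.4142, d(B) ≈ 6.3246, d(C) ≈ 4.2426. Nearest: A = (-1, 3) with distance 1.4142.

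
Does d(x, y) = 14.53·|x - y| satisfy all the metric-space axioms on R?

Yes. Since |x - y| is a metric on R and 14.53 > 0, the positive scalar multiple 14.53·|x - y| is also a metric: scaling by a positive constant preserves non-negativity, identity (d=0 ⟺ |x-y|=0 ⟺ x=y), symmetry, and the triangle inequality.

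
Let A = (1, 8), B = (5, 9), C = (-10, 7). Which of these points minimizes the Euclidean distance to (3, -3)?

Distances: d(A) ≈ 11.1803, d(B) ≈ 12.1655, d(C) ≈ 16.4012. Nearest: A = (1, 8) with distance 11.1803.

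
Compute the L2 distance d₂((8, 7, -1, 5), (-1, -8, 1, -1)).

√(Σ(x_i - y_i)²) = √((8 - (-1))² + (7 - (-8))² + (-1 - 1)² + (5 - (-1))²)
= √(9² + 15² + (-2)² + 6²) = √(81 + 225 + 4 + 36) = √346 ≈ 18.6011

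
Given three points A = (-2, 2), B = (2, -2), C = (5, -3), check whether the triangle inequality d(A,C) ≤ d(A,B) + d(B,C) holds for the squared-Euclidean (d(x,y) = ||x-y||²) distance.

d(A,B) = 4² + 4² = 32, d(B,C) = 3² + 1² = 10, d(A,C) = 7² + 5² = 74.
d(A,C) = 74 > 32 + 10 = 42. Triangle inequality is VIOLATED. (Squared-Euclidean is not a metric — this is a counterexample.)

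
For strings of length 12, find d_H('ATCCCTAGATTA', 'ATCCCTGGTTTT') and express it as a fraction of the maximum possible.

Differing positions: 7, 9, 12. Hamming distance = 3. The maximum possible Hamming distance for length-12 strings is 12, so d_H/12 = 3/12 = 0.25.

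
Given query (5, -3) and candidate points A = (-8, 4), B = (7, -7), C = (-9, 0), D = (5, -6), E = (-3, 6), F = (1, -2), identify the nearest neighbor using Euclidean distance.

Distances: d(A) ≈ 14.7648, d(B) ≈ 4.4721, d(C) ≈ 14.3178, d(D) = 3, d(E) ≈ 12.0416, d(F) ≈ 4.1231. Nearest: D = (5, -6) with distance 3.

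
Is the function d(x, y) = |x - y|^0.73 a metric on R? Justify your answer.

Yes. With 0 < p = 0.73 ≤ 1, d(x,y) = |x-y|^0.73 is a metric on R. Non-negativity and symmetry are immediate; |x-y|^0.73 = 0 ⟺ |x-y| = 0 ⟺ x = y. For the triangle inequality, the function t ↦ t^0.73 is subadditive on [0,∞) when p ≤ 1, so |x-z|^0.73 ≤ (|x-y| + |y-z|)^0.73 ≤ |x-y|^0.73 + |y-z|^0.73.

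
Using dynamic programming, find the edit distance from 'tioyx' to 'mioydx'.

Let D[i][j] be the edit distance between the first i characters of 'tioyx' and the first j characters of 'mioydx', with D[i][0] = i, D[0][j] = j, and D[i][j] = D[i-1][j-1] if the characters match, else 1 + min(D[i-1][j], D[i][j-1], D[i-1][j-1]). Filling the table (rows: prefixes of 'tioyx', columns: prefixes of 'mioydx'):
     ε  m  i  o  y  d  x
  ε  0  1  2  3  4  5  6
  t  1  1  2  3  4  5  6
  i  2  2  1  2  3  4  5
  o  3  3  2  1  2  3  4
  y  4  4  3  2  1  2  3
  x  5  5  4  3  2  2  2
The bottom-right entry gives D[5][6] = 2, so no sequence of fewer than 2 edits works. Backtracking through the table gives one optimal edit sequence (2 edits):
  tioyx → mioyx (sub t→m @1)
  mioyx → mioydx (ins d @5)
Edit distance = 2.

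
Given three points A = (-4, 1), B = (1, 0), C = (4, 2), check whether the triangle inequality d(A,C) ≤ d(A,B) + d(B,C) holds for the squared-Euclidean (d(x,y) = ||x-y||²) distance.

d(A,B) = 5² + 1² = 26, d(B,C) = 3² + 2² = 13, d(A,C) = 8² + 1² = 65.
d(A,C) = 65 > 26 + 13 = 39. Triangle inequality is VIOLATED. (Squared-Euclidean is not a metric — this is a counterexample.)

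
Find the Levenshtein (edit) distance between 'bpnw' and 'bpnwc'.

Let D[i][j] be the edit distance between the first i characters of 'bpnw' and the first j characters of 'bpnwc', with D[i][0] = i, D[0][j] = j, and D[i][j] = D[i-1][j-1] if the characters match, else 1 + min(D[i-1][j], D[i][j-1], D[i-1][j-1]). Filling the table (rows: prefixes of 'bpnw', columns: prefixes of 'bpnwc'):
     ε  b  p  n  w  c
  ε  0  1  2  3  4  5
  b  1  0  1  2  3  4
  p  2  1  0  1  2  3
  n  3  2  1  0  1  2
  w  4  3  2  1  0  1
The bottom-right entry gives D[4][5] = 1, so no sequence of fewer than 1 edit works. Backtracking through the table gives one optimal edit sequence (1 edit):
  bpnw → bpnwc (ins c @5)
Edit distance = 1.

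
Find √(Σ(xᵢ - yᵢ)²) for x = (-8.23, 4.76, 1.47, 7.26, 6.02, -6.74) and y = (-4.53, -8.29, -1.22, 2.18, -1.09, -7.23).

√(Σ(x_i - y_i)²) = √((-8.23 - (-4.53))² + (4.76 - (-8.29))² + (1.47 - (-1.22))² + (7.26 - 2.18)² + (6.02 - (-1.09))² + (-6.74 - (-7.23))²)
= √((-3.7)² + 13.05² + 2.69² + 5.08² + 7.11² + 0.49²) = √(13.69 + 170.3025 + 7.2361 + 25.8064 + 50.5521 + 0.2401) = √267.8272 ≈ 16.3654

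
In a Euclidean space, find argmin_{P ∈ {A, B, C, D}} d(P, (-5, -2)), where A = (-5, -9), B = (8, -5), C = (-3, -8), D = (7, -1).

Distances: d(A) = 7, d(B) ≈ 13.3417, d(C) ≈ 6.3246, d(D) ≈ 12.0416. Nearest: C = (-3, -8) with distance 6.3246.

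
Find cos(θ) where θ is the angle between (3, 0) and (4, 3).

With u = (3, 0), v = (4, 3):
u·v = 3·4 + 0·3 = 12 + 0 = 12.
|u| = √(3² + 0²) = √9, |v| = √(4² + 3²) = √25, so |u||v| = √(9·25) = √225 = 15.
cos θ = (u·v)/(|u||v|) = 12/15 = 0.8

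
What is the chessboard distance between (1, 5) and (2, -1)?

max(|x_i - y_i|) = max(|1 - 2|, |5 - (-1)|) = max(1, 6) = 6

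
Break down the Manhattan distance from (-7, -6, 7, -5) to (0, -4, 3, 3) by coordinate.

Σ|x_i - y_i| = |-7 - 0| + |-6 - (-4)| + |7 - 3| + |-5 - 3| = 7 + 2 + 4 + 8 = 21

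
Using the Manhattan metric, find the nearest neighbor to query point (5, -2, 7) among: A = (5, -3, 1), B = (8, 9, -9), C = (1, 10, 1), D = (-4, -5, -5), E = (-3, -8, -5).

Distances: d(A) = 7, d(B) = 30, d(C) = 22, d(D) = 24, d(E) = 26. Nearest: A = (5, -3, 1) with distance 7.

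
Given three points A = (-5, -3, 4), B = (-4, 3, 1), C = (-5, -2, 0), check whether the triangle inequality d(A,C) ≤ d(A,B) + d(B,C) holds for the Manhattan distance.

d(A,B) = 1 + 6 + 3 = 10, d(B,C) = 1 + 5 + 1 = 7, d(A,C) = 0 + 1 + 4 = 5.
d(A,C) = 5 ≤ 10 + 7 = 17. Triangle inequality is satisfied.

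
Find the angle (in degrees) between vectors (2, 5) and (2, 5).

With u = (2, 5), v = (2, 5):
u·v = 2·2 + 5·5 = 4 + 25 = 29.
|u| = √(2² + 5²) = √29, |v| = √(2² + 5²) = √29, so |u||v| = √(29·29) = √841 = 29.
cos θ = (u·v)/(|u||v|) = 29/29 = 1 (the vectors are parallel, pointing the same way)
θ = arccos(1) = 0°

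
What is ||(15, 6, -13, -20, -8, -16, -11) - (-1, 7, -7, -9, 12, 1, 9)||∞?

max(|x_i - y_i|) = max(|15 - (-1)|, |6 - 7|, |-13 - (-7)|, |-20 - (-9)|, |-8 - 12|, |-16 - 1|, |-11 - 9|) = max(16, 1, 6, 11, 20, 17, 20) = 20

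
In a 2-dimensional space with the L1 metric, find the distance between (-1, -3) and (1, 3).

Σ|x_i - y_i| = |-1 - 1| + |-3 - 3| = 2 + 6 = 8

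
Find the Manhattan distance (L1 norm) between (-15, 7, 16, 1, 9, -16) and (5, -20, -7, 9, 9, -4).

Σ|x_i - y_i| = |-15 - 5| + |7 - (-20)| + |16 - (-7)| + |1 - 9| + |9 - 9| + |-16 - (-4)| = 20 + 27 + 23 + 8 + 0 + 12 = 90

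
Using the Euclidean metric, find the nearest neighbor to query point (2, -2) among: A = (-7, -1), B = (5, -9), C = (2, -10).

Distances: d(A) ≈ 9.0554, d(B) ≈ 7.6158, d(C) = 8. Nearest: B = (5, -9) with distance 7.6158.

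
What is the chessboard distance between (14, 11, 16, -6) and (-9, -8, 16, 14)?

max(|x_i - y_i|) = max(|14 - (-9)|, |11 - (-8)|, |16 - 16|, |-6 - 14|) = max(23, 19, 0, 20) = 23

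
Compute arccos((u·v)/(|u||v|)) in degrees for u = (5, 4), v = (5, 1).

With u = (5, 4), v = (5, 1):
u·v = 5·5 + 4·1 = 25 + 4 = 29.
|u| = √(5² + 4²) = √41, |v| = √(5² + 1²) = √26, so |u||v| = √(41·26) = √1066.
cos θ = (u·v)/(|u||v|) = 29/√1066 ≈ 0.888218
θ = arccos(0.888218) ≈ 27.35°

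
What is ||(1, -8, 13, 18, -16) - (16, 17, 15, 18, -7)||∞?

max(|x_i - y_i|) = max(|1 - 16|, |-8 - 17|, |13 - 15|, |18 - 18|, |-16 - (-7)|) = max(15, 25, 2, 0, 9) = 25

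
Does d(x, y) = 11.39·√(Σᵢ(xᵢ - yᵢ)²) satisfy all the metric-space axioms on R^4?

Yes. The L2 (Euclidean) norm induces a metric on R^4, and multiplying a metric by a positive constant 11.39 > 0 preserves all four axioms: non-negativity (11.39·||x-y|| ≥ 0), identity (11.39·||x-y|| = 0 ⟺ ||x-y|| = 0 ⟺ x = y), symmetry (||x-y|| = ||y-x||), and the triangle inequality (11.39·||x-z|| ≤ 11.39·||x-y|| + 11.39·||y-z||). So d is a metric.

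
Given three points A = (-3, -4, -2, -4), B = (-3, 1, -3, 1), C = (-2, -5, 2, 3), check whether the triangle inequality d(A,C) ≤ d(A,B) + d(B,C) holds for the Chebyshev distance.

d(A,B) = max(0, 5, 1, 5) = 5, d(B,C) = max(1, 6, 5, 2) = 6, d(A,C) = max(1, 1, 4, 7) = 7.
d(A,C) = 7 ≤ 5 + 6 = 11. Triangle inequality is satisfied.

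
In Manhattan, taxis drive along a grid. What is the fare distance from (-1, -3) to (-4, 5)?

Σ|x_i - y_i| = |-1 - (-4)| + |-3 - 5| = 3 + 8 = 11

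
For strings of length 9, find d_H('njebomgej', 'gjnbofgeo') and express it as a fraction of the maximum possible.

Differing positions: 1, 3, 6, 9. Hamming distance = 4. The maximum possible Hamming distance for length-9 strings is 9, so d_H/9 = 4/9 ≈ 0.4444.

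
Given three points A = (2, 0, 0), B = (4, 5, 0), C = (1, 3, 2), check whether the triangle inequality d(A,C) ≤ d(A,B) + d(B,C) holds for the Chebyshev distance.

d(A,B) = max(2, 5, 0) = 5, d(B,C) = max(3, 2, 2) = 3, d(A,C) = max(1, 3, 2) = 3.
d(A,C) = 3 ≤ 5 + 3 = 8. Triangle inequality is satisfied.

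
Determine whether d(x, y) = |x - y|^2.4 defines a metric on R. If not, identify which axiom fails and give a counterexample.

No. d(x,y) = |x-y|^2.4 fails the triangle inequality since p = 2.4 > 1. Counterexample: x = -4, y = 6, z = 16. d(x,z) = |-4 - 16|^2.4 = 20^2.4 ≈ 1325.7816, but d(x,y) + d(y,z) = 10^2.4 + 10^2.4 ≈ 251.1886 + 251.1886 = 502.3772. Since 1325.7816 > 502.3772, the triangle inequality is violated.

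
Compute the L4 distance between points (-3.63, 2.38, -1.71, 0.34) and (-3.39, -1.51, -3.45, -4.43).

(Σ|x_i - y_i|^4)^(1/4) = (|-3.63 - (-3.39)|^4 + |2.38 - (-1.51)|^4 + |-1.71 - (-3.45)|^4 + |0.34 - (-4.43)|^4)^(1/4)
= (0.24^4 + 3.89^4 + 1.74^4 + 4.77^4)^(1/4) ≈ (0.0033 + 228.9805 + 9.1664 + 517.6945)^(1/4) = (755.8447)^(1/4) ≈ 5.2433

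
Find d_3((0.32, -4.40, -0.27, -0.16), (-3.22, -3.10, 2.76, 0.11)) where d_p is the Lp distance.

(Σ|x_i - y_i|^3)^(1/3) = (|0.32 - (-3.22)|^3 + |-4.4 - (-3.1)|^3 + |-0.27 - 2.76|^3 + |-0.16 - 0.11|^3)^(1/3)
= (3.54^3 + 1.3^3 + 3.03^3 + 0.27^3)^(1/3) ≈ (44.3619 + 2.197 + 27.8181 + 0.0197)^(1/3) = (74.3967)^(1/3) ≈ 4.2058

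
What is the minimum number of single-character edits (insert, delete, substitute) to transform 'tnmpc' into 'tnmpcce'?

Let D[i][j] be the edit distance between the first i characters of 'tnmpc' and the first j characters of 'tnmpcce', with D[i][0] = i, D[0][j] = j, and D[i][j] = D[i-1][j-1] if the characters match, else 1 + min(D[i-1][j], D[i][j-1], D[i-1][j-1]). Filling the table (rows: prefixes of 'tnmpc', columns: prefixes of 'tnmpcce'):
     ε  t  n  m  p  c  c  e
  ε  0  1  2  3  4  5  6  7
  t  1  0  1  2  3  4  5  6
  n  2  1  0  1  2  3  4  5
  m  3  2  1  0  1  2  3  4
  p  4  3  2  1  0  1  2  3
  c  5  4  3  2  1  0  1  2
The bottom-right entry gives D[5][7] = 2, so no sequence of fewer than 2 edits works. Backtracking through the table gives one optimal edit sequence (2 edits):
  tnmpc → tnmpcc (ins c @5)
  tnmpcc → tnmpcce (ins e @7)
Edit distance = 2.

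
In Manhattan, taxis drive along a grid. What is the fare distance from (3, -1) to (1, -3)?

Σ|x_i - y_i| = |3 - 1| + |-1 - (-3)| = 2 + 2 = 4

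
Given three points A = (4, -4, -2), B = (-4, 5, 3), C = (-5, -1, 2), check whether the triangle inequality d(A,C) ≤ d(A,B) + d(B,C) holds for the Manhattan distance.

d(A,B) = 8 + 9 + 5 = 22, d(B,C) = 1 + 6 + 1 = 8, d(A,C) = 9 + 3 + 4 = 16.
d(A,C) = 16 ≤ 22 + 8 = 30. Triangle inequality is satisfied.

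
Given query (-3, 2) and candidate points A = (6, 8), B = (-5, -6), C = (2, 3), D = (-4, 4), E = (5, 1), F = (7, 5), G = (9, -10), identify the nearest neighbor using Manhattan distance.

Distances: d(A) = 15, d(B) = 10, d(C) = 6, d(D) = 3, d(E) = 9, d(F) = 13, d(G) = 24. Nearest: D = (-4, 4) with distance 3.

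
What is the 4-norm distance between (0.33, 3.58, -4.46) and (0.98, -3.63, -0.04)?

(Σ|x_i - y_i|^4)^(1/4) = (|0.33 - 0.98|^4 + |3.58 - (-3.63)|^4 + |-4.46 - (-0.04)|^4)^(1/4)
= (0.65^4 + 7.21^4 + 4.42^4)^(1/4) ≈ (0.1785 + 2702.3467 + 381.6709)^(1/4) = (3084.1961)^(1/4) ≈ 7.4522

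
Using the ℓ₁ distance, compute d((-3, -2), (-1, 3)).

Σ|x_i - y_i| = |-3 - (-1)| + |-2 - 3| = 2 + 5 = 7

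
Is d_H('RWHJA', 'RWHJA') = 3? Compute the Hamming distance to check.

Differing positions: none. Hamming distance = 0, so the claim that d_H = 3 is false.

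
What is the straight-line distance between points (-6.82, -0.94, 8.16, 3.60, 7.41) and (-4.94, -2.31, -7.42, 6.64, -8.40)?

√(Σ(x_i - y_i)²) = √((-6.82 - (-4.94))² + (-0.94 - (-2.31))² + (8.16 - (-7.42))² + (3.6 - 6.64)² + (7.41 - (-8.4))²)
= √((-1.88)² + 1.37² + 15.58² + (-3.04)² + 15.81²) = √(3.5344 + 1.8769 + 242.7364 + 9.2416 + 249.9561) = √507.3454 ≈ 22.5243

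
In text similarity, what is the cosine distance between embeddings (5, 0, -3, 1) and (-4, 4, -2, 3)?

With u = (5, 0, -3, 1), v = (-4, 4, -2, 3):
u·v = 5·(-4) + 0·4 + (-3)·(-2) + 1·3 = (-20) + 0 + 6 + 3 = -11.
|u| = √(5² + 0² + (-3)² + 1²) = √35, |v| = √((-4)² + 4² + (-2)² + 3²) = √45, so |u||v| = √(35·45) = √1575.
cos θ = (u·v)/(|u||v|) = -11/√1575 ≈ -0.2772
Cosine distance = 1 - cos θ ≈ 1 - (-0.2772) = 1.2772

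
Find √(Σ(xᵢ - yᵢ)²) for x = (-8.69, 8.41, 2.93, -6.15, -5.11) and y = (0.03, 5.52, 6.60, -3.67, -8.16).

√(Σ(x_i - y_i)²) = √((-8.69 - 0.03)² + (8.41 - 5.52)² + (2.93 - 6.6)² + (-6.15 - (-3.67))² + (-5.11 - (-8.16))²)
= √((-8.72)² + 2.89² + (-3.67)² + (-2.48)² + 3.05²) = √(76.0384 + 8.3521 + 13.4689 + 6.1504 + 9.3025) = √113.3123 ≈ 10.6448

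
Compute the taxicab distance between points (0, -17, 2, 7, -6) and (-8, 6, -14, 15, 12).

Σ|x_i - y_i| = |0 - (-8)| + |-17 - 6| + |2 - (-14)| + |7 - 15| + |-6 - 12| = 8 + 23 + 16 + 8 + 18 = 73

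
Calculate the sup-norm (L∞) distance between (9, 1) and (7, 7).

max(|x_i - y_i|) = max(|9 - 7|, |1 - 7|) = max(2, 6) = 6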